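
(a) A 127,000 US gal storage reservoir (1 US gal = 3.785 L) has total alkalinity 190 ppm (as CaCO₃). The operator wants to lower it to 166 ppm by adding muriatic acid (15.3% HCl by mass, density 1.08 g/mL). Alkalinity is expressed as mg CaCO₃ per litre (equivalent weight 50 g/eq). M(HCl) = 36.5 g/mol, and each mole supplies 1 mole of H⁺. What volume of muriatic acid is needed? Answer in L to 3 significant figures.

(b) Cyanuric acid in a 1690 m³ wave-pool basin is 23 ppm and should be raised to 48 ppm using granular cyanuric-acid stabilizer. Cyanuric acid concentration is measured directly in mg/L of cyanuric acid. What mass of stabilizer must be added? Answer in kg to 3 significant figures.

(a) Volume: 127,000 US gal × 3.785 L/gal = 480,695 L.
(a) Alkalinity to neutralize: (190 − 166) = 24 mg/L as CaCO₃ × 480,695 L = 11,540 g as CaCO₃.
(a) Equivalents of H⁺ required: 11,540 ÷ 50 g/eq = 230.7 eq = 230.7 mol HCl.
(a) Mass of HCl: 230.7 × 36.5 = 8422 g.
(a) Mass of 15.3% solution: 8422 / 0.153 = 55,040 g.
(a) Volume: 55,040 g ÷ 1.08 g/mL = 50,970 mL.

(b) Volume: 1690 m³ = 1,690,000 L.
(b) CYA to add: (48 − 23) = 25 mg/L × 1,690,000 L = 42,250 g cyanuric acid.

(a) 51.0 L; (b) 42.2 kg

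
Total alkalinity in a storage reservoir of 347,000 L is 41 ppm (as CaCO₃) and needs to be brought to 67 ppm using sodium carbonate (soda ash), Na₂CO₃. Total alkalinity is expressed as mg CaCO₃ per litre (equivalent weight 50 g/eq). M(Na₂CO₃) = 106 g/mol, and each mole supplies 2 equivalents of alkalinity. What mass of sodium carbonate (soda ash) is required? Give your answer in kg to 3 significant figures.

9.56 kg

Alkalinity to add: (67 − 41) = 26 mg/L as CaCO₃ × 347,000 L = 9022 g as CaCO₃.
Equivalents: 9022 g ÷ 50 g/eq = 180.4 eq.
Each mole of Na₂CO₃ supplies 2 eq, so 180.4 / 2 = 90.22 mol.
Mass: 90.22 mol × 106 g/mol = 9563 g.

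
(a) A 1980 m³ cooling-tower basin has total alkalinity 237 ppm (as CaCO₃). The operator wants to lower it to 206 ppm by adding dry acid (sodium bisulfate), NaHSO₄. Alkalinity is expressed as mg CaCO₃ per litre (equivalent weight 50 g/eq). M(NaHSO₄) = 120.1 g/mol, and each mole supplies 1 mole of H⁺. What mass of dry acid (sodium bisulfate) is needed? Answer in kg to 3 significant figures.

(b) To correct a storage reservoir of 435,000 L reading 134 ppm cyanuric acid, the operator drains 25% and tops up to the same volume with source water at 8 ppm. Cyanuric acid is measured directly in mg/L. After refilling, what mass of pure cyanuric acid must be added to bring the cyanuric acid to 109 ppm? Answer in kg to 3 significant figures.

(a) 147 kg; (b) 2.83 kg

(a) Volume: 1980 m³ = 1,980,000 L.
(a) Alkalinity to neutralize: (237 − 206) = 31 mg/L as CaCO₃ × 1,980,000 L = 61,380 g as CaCO₃.
(a) Equivalents of H⁺ required: 61,380 ÷ 50 g/eq = 1228 eq = 1228 mol NaHSO₄.
(a) Mass of NaHSO₄: 1228 × 120.1 = 147,400 g.

(b) After draining 25% and refilling: 134 × 0.75 + 8 × 0.25 = 102.5 ppm.
(b) Deficit to target: 109 − 102.5 = 6.5 mg/L.
(b) Mass: 6.5 mg/L × 435,000 L = 2828 g cyanuric acid.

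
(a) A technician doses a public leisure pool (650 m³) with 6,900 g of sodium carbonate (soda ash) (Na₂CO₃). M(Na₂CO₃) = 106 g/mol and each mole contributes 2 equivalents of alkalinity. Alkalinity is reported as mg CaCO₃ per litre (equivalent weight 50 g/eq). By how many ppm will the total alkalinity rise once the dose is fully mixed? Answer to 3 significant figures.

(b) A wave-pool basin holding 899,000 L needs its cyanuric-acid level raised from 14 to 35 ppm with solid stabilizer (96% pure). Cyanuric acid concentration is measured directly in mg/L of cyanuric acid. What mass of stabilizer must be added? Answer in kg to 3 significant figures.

(a) 10.0 ppm; (b) 19.7 kg

(a) Volume: 650 m³ = 650,000 L.
(a) Moles of Na₂CO₃: 6,900 g ÷ 106 g/mol = 65.09 mol → 130.2 eq of alkalinity.
(a) As CaCO₃: 130.2 eq × 50 g/eq = 6509 g.
(a) Rise: 6509 g / 650,000 L × 1000 = 10.01 mg/L.

(b) CYA to add: (35 − 14) = 21 mg/L × 899,000 L = 18,880 g cyanuric acid.
(b) At 96% purity: 18,880 / 0.96 = 19,670 g product.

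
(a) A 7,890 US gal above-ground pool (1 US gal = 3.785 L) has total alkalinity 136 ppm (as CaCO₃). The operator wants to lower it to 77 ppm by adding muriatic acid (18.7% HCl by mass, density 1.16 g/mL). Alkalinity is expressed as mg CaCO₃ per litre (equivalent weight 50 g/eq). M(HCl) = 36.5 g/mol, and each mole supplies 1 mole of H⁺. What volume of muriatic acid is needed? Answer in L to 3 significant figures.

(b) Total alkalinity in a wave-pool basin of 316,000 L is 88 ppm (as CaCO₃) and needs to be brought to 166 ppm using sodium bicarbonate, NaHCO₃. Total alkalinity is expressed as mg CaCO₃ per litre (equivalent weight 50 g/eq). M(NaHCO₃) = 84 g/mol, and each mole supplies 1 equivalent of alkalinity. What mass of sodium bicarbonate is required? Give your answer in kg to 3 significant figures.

(a) Volume: 7,890 US gal × 3.785 L/gal = 29,864 L.
(a) Alkalinity to neutralize: (136 − 77) = 59 mg/L as CaCO₃ × 29,864 L = 1762 g as CaCO₃.
(a) Equivalents of H⁺ required: 1762 ÷ 50 g/eq = 35.24 eq = 35.24 mol HCl.
(a) Mass of HCl: 35.24 × 36.5 = 1286 g.
(a) Mass of 18.7% solution: 1286 / 0.187 = 6878 g.
(a) Volume: 6878 g ÷ 1.16 g/mL = 5930 mL.

(b) Alkalinity to add: (166 − 88) = 78 mg/L as CaCO₃ × 316,000 L = 24,650 g as CaCO₃.
(b) Equivalents: 24,650 g ÷ 50 g/eq = 493 eq.
(b) NaHCO₃ supplies 1 eq per mole → 493 mol.
(b) Mass: 493 mol × 84 g/mol = 41,410 g.

(a) 5.93 L; (b) 41.4 kg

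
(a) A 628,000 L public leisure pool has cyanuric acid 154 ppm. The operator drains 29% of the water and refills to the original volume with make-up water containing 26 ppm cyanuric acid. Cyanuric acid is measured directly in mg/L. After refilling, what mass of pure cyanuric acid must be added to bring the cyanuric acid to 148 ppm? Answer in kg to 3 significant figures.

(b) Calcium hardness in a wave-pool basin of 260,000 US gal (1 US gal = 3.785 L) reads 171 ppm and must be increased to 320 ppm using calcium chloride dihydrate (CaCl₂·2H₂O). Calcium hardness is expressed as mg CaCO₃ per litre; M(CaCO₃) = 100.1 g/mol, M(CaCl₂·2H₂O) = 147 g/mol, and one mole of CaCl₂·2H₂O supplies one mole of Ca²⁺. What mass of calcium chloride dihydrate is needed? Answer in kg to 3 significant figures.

(a) 19.5 kg; (b) 215 kg

(a) After draining 29% and refilling: 154 × 0.71 + 26 × 0.29 = 116.88 ppm.
(a) Deficit to target: 148 − 116.88 = 31.12 mg/L.
(a) Mass: 31.12 mg/L × 628,000 L = 19,540 g cyanuric acid.

(b) Volume: 260,000 US gal × 3.785 L/gal = 984,100 L.
(b) Hardness to add: (320 − 171) = 149 mg/L as CaCO₃ × 984,100 L = 146,600 g as CaCO₃.
(b) Moles of Ca²⁺ (1 mol Ca²⁺ ≡ 1 mol CaCO₃): 146,600 / 100.1 g/mol = 1465 mol.
(b) Mass of CaCl₂·2H₂O: 1465 × 147 = 215,300 g.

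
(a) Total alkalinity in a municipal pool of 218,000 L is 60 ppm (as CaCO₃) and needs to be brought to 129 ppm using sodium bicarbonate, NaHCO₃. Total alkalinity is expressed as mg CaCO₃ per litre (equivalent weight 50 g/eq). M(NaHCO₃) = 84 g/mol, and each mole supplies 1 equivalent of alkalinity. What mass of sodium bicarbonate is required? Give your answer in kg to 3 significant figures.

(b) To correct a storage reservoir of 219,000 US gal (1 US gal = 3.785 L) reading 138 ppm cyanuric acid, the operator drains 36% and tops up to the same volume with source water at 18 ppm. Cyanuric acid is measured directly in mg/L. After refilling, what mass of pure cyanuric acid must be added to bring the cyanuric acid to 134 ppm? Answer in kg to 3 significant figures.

(a) Alkalinity to add: (129 − 60) = 69 mg/L as CaCO₃ × 218,000 L = 15,040 g as CaCO₃.
(a) Equivalents: 15,040 g ÷ 50 g/eq = 300.8 eq.
(a) NaHCO₃ supplies 1 eq per mole → 300.8 mol.
(a) Mass: 300.8 mol × 84 g/mol = 25,270 g.

(b) Volume: 219,000 US gal × 3.785 L/gal = 828,915 L.
(b) After draining 36% and refilling: 138 × 0.64 + 18 × 0.36 = 94.8 ppm.
(b) Deficit to target: 134 − 94.8 = 39.2 mg/L.
(b) Mass: 39.2 mg/L × 828,915 L = 32,490 g cyanuric acid.

(a) 25.3 kg; (b) 32.5 kg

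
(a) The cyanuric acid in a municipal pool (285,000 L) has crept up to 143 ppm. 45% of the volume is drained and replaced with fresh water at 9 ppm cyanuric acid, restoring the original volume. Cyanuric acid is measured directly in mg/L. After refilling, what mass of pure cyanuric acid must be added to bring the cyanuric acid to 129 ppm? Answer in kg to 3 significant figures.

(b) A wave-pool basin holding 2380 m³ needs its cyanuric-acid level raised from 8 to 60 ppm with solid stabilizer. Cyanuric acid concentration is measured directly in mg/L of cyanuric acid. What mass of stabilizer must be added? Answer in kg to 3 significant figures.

(a) After draining 45% and refilling: 143 × 0.55 + 9 × 0.45 = 82.7 ppm.
(a) Deficit to target: 129 − 82.7 = 46.3 mg/L.
(a) Mass: 46.3 mg/L × 285,000 L = 13,200 g cyanuric acid.

(b) Volume: 2380 m³ = 2,380,000 L.
(b) CYA to add: (60 − 8) = 52 mg/L × 2,380,000 L = 123,800 g cyanuric acid.

(a) 13.2 kg; (b) 124 kg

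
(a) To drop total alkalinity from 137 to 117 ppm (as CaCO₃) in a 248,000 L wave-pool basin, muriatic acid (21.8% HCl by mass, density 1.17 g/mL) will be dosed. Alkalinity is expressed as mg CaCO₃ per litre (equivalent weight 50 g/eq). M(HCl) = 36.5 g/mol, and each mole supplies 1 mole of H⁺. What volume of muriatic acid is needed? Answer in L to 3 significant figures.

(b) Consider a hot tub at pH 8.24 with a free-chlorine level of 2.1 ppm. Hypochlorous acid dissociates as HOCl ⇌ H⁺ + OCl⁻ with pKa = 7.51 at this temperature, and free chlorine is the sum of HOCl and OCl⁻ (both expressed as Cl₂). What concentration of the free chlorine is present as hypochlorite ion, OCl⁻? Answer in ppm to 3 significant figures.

(a) Alkalinity to neutralize: (137 − 117) = 20 mg/L as CaCO₃ × 248,000 L = 4960 g as CaCO₃.
(a) Equivalents of H⁺ required: 4960 ÷ 50 g/eq = 99.2 eq = 99.2 mol HCl.
(a) Mass of HCl: 99.2 × 36.5 = 3621 g.
(a) Mass of 21.8% solution: 3621 / 0.218 = 16,610 g.
(a) Volume: 16,610 g ÷ 1.17 g/mL = 14,200 mL.

(b) [OCl⁻]/[HOCl] = 10^(pH − pKa) = 10^(8.24 − 7.51) = 10^0.73 = 5.37.
(b) Fraction as HOCl = 1 / (1 + 5.37) = 0.157.
(b) OCl⁻ = (1 − 0.157) × 2.1 ppm = 1.77 ppm.

(a) 14.2 L; (b) 1.77 ppm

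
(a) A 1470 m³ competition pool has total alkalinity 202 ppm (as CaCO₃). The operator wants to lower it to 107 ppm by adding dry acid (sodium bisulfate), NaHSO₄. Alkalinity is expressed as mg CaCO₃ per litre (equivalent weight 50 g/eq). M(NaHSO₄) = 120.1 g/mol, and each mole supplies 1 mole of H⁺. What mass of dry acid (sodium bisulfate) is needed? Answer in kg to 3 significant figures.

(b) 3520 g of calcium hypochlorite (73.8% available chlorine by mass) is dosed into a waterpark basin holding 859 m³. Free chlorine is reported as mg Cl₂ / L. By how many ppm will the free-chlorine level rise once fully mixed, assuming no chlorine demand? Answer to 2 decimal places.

(a) 335 kg; (b) 3.02 ppm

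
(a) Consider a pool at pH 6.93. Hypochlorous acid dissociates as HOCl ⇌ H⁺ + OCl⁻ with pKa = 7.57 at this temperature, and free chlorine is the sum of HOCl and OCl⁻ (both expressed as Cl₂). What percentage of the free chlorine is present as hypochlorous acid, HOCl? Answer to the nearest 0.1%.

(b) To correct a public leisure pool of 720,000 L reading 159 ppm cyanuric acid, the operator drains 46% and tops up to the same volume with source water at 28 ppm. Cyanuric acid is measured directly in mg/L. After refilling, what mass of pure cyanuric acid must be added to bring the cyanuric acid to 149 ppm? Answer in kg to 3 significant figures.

(a) 81.4%; (b) 36.2 kg

(a) [OCl⁻]/[HOCl] = 10^(pH − pKa) = 10^(6.93 − 7.57) = 10^-0.64 = 0.2291.
(a) Fraction as HOCl = 1 / (1 + 0.2291) = 0.8136.

(b) After draining 46% and refilling: 159 × 0.54 + 28 × 0.46 = 98.74 ppm.
(b) Deficit to target: 149 − 98.74 = 50.26 mg/L.
(b) Mass: 50.26 mg/L × 720,000 L = 36,190 g cyanuric acid.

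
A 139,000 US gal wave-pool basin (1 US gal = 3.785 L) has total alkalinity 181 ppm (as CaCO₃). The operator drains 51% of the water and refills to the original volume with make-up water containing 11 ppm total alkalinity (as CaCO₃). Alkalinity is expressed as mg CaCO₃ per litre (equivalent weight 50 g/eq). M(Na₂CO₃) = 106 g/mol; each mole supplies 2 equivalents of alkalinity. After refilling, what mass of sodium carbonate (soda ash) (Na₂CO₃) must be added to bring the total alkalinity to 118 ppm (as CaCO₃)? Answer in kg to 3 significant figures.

13.2 kg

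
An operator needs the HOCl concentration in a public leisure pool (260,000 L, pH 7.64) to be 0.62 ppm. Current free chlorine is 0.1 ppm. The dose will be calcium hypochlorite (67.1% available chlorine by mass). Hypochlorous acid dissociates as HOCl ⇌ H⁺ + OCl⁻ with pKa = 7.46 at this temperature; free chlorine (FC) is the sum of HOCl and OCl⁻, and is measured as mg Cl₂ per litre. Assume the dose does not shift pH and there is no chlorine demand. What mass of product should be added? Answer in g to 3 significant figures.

[OCl⁻]/[HOCl] = 10^(pH − pKa) = 10^(7.64 − 7.46) = 1.514; fraction as HOCl = 1/(1 + 1.514) = 0.3978.
Free chlorine required for 0.62 ppm HOCl: 0.62 / 0.3978 = 1.558 ppm.
FC to add: 1.558 − 0.1 = 1.458 mg/L as Cl₂.
Cl₂ equivalent: 1.458 mg/L × 260,000 L = 379.2 g.
Product at 67.1% available Cl: 379.2 / 0.671 = 565.1 g.

565 g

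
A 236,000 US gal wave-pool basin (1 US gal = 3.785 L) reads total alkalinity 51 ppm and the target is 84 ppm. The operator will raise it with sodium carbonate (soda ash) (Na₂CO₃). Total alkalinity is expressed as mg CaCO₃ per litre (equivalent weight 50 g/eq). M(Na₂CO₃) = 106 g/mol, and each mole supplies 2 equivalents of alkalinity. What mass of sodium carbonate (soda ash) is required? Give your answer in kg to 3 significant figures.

Volume: 236,000 US gal × 3.785 L/gal = 893,260 L.
Alkalinity to add: (84 − 51) = 33 mg/L as CaCO₃ × 893,260 L = 29,480 g as CaCO₃.
Equivalents: 29,480 g ÷ 50 g/eq = 589.6 eq.
Each mole of Na₂CO₃ supplies 2 eq, so 589.6 / 2 = 294.8 mol.
Mass: 294.8 mol × 106 g/mol = 31,250 g.

31.2 kg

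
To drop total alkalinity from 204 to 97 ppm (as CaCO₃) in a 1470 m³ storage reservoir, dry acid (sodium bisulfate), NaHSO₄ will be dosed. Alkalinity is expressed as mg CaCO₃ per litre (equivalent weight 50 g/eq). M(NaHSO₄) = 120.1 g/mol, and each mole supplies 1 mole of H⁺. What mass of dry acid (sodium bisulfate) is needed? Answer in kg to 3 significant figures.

378 kg

Volume: 1470 m³ = 1,470,000 L.
Alkalinity to neutralize: (204 − 97) = 107 mg/L as CaCO₃ × 1,470,000 L = 157,300 g as CaCO₃.
Equivalents of H⁺ required: 157,300 ÷ 50 g/eq = 3146 eq = 3146 mol NaHSO₄.
Mass of NaHSO₄: 3146 × 120.1 = 377,800 g.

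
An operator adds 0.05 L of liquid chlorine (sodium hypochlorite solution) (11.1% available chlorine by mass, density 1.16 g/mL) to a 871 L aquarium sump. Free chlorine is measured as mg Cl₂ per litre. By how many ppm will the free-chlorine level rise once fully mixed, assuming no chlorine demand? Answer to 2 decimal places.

7.39 ppm

Mass of solution: 0.05 L × 1000 mL/L × 1.16 g/mL = 58 g.
Available chlorine delivered: 58 g × 0.111 = 6.438 g as Cl₂.
Concentration rise: 6.438 g / 871 L = 7.392 mg/L = 7.39 ppm.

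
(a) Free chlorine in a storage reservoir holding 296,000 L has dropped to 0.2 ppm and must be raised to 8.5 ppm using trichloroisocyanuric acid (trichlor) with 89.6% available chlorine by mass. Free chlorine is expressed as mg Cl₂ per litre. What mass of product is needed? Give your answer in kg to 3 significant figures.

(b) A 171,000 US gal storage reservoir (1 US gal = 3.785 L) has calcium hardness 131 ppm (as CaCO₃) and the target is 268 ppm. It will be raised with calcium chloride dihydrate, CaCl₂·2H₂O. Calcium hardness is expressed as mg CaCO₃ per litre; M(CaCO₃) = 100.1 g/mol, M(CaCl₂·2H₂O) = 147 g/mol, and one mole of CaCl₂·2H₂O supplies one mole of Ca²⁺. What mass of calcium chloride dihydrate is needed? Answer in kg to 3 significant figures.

(a) 2.74 kg; (b) 130 kg

(a) Chlorine deficit: 8.5 − 0.2 = 8.3 ppm = 8.3 mg/L as Cl₂.
(a) Cl₂ equivalent needed: 8.3 mg/L × 296,000 L = 2,457,000 mg = 2457 g.
(a) Product at 89.6% available chlorine: 2457 / 0.896 = 2742 g.

(b) Volume: 171,000 US gal × 3.785 L/gal = 647,235 L.
(b) Hardness to add: (268 − 131) = 137 mg/L as CaCO₃ × 647,235 L = 88,670 g as CaCO₃.
(b) Moles of Ca²⁺ (1 mol Ca²⁺ ≡ 1 mol CaCO₃): 88,670 / 100.1 g/mol = 885.8 mol.
(b) Mass of CaCl₂·2H₂O: 885.8 × 147 = 130,200 g.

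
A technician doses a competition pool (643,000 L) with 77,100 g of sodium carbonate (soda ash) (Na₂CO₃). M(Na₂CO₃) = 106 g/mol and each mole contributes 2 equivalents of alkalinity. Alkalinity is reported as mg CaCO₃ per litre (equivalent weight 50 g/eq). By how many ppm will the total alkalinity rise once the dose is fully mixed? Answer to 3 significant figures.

Moles of Na₂CO₃: 77,100 g ÷ 106 g/mol = 727.4 mol → 1455 eq of alkalinity.
As CaCO₃: 1455 eq × 50 g/eq = 72,740 g.
Rise: 72,740 g / 643,000 L × 1000 = 113.1 mg/L.

113 ppm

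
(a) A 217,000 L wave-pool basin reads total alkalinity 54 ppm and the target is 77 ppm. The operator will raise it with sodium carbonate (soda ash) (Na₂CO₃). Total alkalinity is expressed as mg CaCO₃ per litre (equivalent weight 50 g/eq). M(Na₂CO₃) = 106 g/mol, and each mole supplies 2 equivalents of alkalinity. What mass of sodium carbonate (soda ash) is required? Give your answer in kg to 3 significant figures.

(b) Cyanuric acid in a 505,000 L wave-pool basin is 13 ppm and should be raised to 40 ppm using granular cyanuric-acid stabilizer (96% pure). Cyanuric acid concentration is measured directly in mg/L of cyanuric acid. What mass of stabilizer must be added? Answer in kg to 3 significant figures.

(a) Alkalinity to add: (77 − 54) = 23 mg/L as CaCO₃ × 217,000 L = 4991 g as CaCO₃.
(a) Equivalents: 4991 g ÷ 50 g/eq = 99.82 eq.
(a) Each mole of Na₂CO₃ supplies 2 eq, so 99.82 / 2 = 49.91 mol.
(a) Mass: 49.91 mol × 106 g/mol = 5290 g.

(b) CYA to add: (40 − 13) = 27 mg/L × 505,000 L = 13,640 g cyanuric acid.
(b) At 96% purity: 13,640 / 0.96 = 14,200 g product.

(a) 5.29 kg; (b) 14.2 kg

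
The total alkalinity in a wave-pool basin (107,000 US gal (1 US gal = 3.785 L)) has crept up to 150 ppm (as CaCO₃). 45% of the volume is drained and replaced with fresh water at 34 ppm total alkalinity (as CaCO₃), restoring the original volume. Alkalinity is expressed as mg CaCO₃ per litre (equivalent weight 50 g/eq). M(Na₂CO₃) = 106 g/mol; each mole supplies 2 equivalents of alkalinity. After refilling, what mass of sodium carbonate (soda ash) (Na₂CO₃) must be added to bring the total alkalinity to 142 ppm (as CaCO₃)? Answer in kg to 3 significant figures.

Volume: 107,000 US gal × 3.785 L/gal = 404,995 L.
After draining 45% and refilling: 150 × 0.55 + 34 × 0.45 = 97.8 ppm.
Deficit to target: 142 − 97.8 = 44.2 mg/L.
As CaCO₃: 44.2 mg/L × 404,995 L = 17,900 g; ÷ 50 g/eq ÷ 2 = 179 mol Na₂CO₃.
Mass: 179 × 106 = 18,970 g.

19.0 kg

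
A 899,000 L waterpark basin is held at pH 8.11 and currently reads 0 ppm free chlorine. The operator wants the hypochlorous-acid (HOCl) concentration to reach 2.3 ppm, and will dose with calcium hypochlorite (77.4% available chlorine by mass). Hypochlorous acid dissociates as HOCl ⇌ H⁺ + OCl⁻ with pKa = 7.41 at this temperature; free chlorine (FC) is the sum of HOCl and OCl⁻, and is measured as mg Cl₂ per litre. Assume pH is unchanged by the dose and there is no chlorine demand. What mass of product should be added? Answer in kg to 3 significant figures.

16.1 kg

[OCl⁻]/[HOCl] = 10^(pH − pKa) = 10^(8.11 − 7.41) = 5.012; fraction as HOCl = 1/(1 + 5.012) = 0.1663.
Free chlorine required for 2.3 ppm HOCl: 2.3 / 0.1663 = 13.83 ppm.
FC to add: 13.83 − 0 = 13.83 mg/L as Cl₂.
Cl₂ equivalent: 13.83 mg/L × 899,000 L = 12,430 g.
Product at 77.4% available Cl: 12,430 / 0.774 = 16,060 g.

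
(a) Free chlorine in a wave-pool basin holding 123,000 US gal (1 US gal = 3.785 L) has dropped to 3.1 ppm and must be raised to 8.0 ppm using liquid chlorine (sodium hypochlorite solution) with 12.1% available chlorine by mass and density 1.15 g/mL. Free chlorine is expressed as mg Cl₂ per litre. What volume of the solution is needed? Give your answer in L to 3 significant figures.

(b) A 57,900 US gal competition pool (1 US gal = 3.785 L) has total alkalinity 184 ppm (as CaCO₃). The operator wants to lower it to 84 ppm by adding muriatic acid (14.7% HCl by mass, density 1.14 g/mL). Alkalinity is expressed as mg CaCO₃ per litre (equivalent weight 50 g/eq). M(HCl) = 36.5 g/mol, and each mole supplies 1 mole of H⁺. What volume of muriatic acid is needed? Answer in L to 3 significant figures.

(a) Volume: 123,000 US gal × 3.785 L/gal = 465,555 L.
(a) Chlorine deficit: 8.0 − 3.1 = 4.9 ppm = 4.9 mg/L as Cl₂.
(a) Cl₂ equivalent needed: 4.9 mg/L × 465,555 L = 2,281,000 mg = 2281 g.
(a) Product at 12.1% available chlorine: 2281 / 0.121 = 18,850 g.
(a) Volume at density 1.15 g/mL: 18,850 g ÷ 1.15 g/mL = 16,390 mL.

(b) Volume: 57,900 US gal × 3.785 L/gal = 219,152 L.
(b) Alkalinity to neutralize: (184 − 84) = 100 mg/L as CaCO₃ × 219,152 L = 21,920 g as CaCO₃.
(b) Equivalents of H⁺ required: 21,920 ÷ 50 g/eq = 438.3 eq = 438.3 mol HCl.
(b) Mass of HCl: 438.3 × 36.5 = 16,000 g.
(b) Mass of 14.7% solution: 16,000 / 0.147 = 108,800 g.
(b) Volume: 108,800 g ÷ 1.14 g/mL = 95,470 mL.

(a) 16.4 L; (b) 95.5 L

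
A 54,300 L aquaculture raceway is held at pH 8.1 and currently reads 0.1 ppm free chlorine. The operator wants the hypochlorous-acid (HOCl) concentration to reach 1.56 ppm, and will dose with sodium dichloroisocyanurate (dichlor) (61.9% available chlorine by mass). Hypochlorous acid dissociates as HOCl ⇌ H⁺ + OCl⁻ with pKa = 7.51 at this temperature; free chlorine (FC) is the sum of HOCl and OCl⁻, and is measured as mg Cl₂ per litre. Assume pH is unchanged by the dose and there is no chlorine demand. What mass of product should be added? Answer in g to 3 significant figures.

660 g

[OCl⁻]/[HOCl] = 10^(pH − pKa) = 10^(8.1 − 7.51) = 3.89; fraction as HOCl = 1/(1 + 3.89) = 0.2045.
Free chlorine required for 1.56 ppm HOCl: 1.56 / 0.2045 = 7.629 ppm.
FC to add: 7.629 − 0.1 = 7.529 mg/L as Cl₂.
Cl₂ equivalent: 7.529 mg/L × 54,300 L = 408.8 g.
Product at 61.9% available Cl: 408.8 / 0.619 = 660.5 g.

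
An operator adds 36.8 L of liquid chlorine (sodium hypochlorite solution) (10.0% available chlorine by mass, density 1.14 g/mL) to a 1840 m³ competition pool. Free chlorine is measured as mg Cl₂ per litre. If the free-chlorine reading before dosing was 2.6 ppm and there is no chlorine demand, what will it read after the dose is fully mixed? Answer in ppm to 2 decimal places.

Volume: 1840 m³ = 1,840,000 L.
Mass of solution: 36.8 L × 1000 mL/L × 1.14 g/mL = 41,950 g.
Available chlorine delivered: 41,950 g × 0.1 = 4195 g as Cl₂.
Concentration rise: 4195 g / 1,840,000 L = 2.28 mg/L = 2.28 ppm.
Final FC: 2.6 + 2.28 = 4.88 ppm.

4.88 ppm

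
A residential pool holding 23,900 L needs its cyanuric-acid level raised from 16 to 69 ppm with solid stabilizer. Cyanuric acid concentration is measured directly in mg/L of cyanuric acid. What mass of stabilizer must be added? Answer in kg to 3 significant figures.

1.27 kg

CYA to add: (69 − 16) = 53 mg/L × 23,900 L = 1267 g cyanuric acid.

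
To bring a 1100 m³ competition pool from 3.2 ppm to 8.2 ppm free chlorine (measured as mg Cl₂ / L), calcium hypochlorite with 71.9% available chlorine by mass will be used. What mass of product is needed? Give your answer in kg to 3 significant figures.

Volume: 1100 m³ = 1,100,000 L.
Chlorine deficit: 8.2 − 3.2 = 5 ppm = 5 mg/L as Cl₂.
Cl₂ equivalent needed: 5 mg/L × 1,100,000 L = 5,500,000 mg = 5500 g.
Product at 71.9% available chlorine: 5500 / 0.719 = 7650 g.

7.65 kg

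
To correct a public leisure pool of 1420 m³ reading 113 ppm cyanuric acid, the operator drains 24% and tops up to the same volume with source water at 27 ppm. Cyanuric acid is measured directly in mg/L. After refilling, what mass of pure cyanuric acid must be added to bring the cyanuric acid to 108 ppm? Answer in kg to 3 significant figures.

Volume: 1420 m³ = 1,420,000 L.
After draining 24% and refilling: 113 × 0.76 + 27 × 0.24 = 92.36 ppm.
Deficit to target: 108 − 92.36 = 15.64 mg/L.
Mass: 15.64 mg/L × 1,420,000 L = 22,210 g cyanuric acid.

22.2 kg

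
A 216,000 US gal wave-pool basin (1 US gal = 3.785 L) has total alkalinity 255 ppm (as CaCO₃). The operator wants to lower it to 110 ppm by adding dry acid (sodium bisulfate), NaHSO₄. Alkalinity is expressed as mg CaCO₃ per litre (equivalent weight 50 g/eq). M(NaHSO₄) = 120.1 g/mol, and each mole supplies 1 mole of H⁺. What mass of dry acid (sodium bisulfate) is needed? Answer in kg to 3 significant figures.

285 kg

Volume: 216,000 US gal × 3.785 L/gal = 817,560 L.
Alkalinity to neutralize: (255 − 110) = 145 mg/L as CaCO₃ × 817,560 L = 118,500 g as CaCO₃.
Equivalents of H⁺ required: 118,500 ÷ 50 g/eq = 2371 eq = 2371 mol NaHSO₄.
Mass of NaHSO₄: 2371 × 120.1 = 284,700 g.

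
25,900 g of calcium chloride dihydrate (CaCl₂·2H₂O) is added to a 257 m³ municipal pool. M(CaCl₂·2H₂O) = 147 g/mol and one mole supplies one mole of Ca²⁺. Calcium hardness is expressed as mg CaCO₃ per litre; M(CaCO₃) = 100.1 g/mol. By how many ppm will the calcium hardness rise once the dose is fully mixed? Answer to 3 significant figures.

Volume: 257 m³ = 257,000 L.
Moles of Ca²⁺: 25,900 g ÷ 147 g/mol = 176.2 mol.
As CaCO₃: 176.2 mol × 100.1 g/mol = 17,640 g.
Rise: 17,640 g / 257,000 L × 1000 = 68.63 mg/L.

68.6 ppm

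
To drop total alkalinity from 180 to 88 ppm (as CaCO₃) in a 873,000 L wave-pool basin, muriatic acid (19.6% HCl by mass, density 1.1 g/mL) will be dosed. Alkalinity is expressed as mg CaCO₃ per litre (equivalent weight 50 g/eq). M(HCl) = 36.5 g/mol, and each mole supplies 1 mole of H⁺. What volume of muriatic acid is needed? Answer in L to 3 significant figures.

272 L

Alkalinity to neutralize: (180 − 88) = 92 mg/L as CaCO₃ × 873,000 L = 80,320 g as CaCO₃.
Equivalents of H⁺ required: 80,320 ÷ 50 g/eq = 1606 eq = 1606 mol HCl.
Mass of HCl: 1606 × 36.5 = 58,630 g.
Mass of 19.6% solution: 58,630 / 0.196 = 299,100 g.
Volume: 299,100 g ÷ 1.1 g/mL = 271,900 mL.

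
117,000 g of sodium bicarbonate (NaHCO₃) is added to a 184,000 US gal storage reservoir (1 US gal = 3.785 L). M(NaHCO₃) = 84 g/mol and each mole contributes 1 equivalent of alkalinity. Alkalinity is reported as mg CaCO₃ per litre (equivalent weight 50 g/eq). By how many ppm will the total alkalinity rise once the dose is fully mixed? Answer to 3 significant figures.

Volume: 184,000 US gal × 3.785 L/gal = 696,440 L.
Moles of NaHCO₃: 117,000 g ÷ 84 g/mol = 1393 mol → 1393 eq of alkalinity.
As CaCO₃: 1393 eq × 50 g/eq = 69,640 g.
Rise: 69,640 g / 696,440 L × 1000 = 100 mg/L.

100 ppm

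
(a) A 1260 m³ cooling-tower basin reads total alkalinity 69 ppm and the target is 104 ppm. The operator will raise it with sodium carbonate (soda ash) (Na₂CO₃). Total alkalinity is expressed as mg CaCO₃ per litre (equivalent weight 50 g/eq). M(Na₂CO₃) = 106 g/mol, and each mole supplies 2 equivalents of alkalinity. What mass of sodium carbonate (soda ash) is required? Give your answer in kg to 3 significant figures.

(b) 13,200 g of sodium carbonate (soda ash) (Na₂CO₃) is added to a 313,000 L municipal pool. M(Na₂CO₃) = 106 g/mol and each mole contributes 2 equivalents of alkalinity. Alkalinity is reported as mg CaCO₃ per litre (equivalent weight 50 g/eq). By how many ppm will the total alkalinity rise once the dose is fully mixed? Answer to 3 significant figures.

(a) Volume: 1260 m³ = 1,260,000 L.
(a) Alkalinity to add: (104 − 69) = 35 mg/L as CaCO₃ × 1,260,000 L = 44,100 g as CaCO₃.
(a) Equivalents: 44,100 g ÷ 50 g/eq = 882 eq.
(a) Each mole of Na₂CO₃ supplies 2 eq, so 882 / 2 = 441 mol.
(a) Mass: 441 mol × 106 g/mol = 46,750 g.

(b) Moles of Na₂CO₃: 13,200 g ÷ 106 g/mol = 124.5 mol → 249.1 eq of alkalinity.
(b) As CaCO₃: 249.1 eq × 50 g/eq = 12,450 g.
(b) Rise: 12,450 g / 313,000 L × 1000 = 39.79 mg/L.

(a) 46.7 kg; (b) 39.8 ppm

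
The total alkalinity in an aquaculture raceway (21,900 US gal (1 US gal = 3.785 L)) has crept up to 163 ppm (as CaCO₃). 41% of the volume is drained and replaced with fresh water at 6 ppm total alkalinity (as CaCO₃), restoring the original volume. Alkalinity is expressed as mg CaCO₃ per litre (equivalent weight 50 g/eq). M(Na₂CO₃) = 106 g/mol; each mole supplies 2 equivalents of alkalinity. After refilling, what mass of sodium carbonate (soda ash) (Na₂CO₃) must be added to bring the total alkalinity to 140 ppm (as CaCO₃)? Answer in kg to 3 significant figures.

Volume: 21,900 US gal × 3.785 L/gal = 82,892 L.
After draining 41% and refilling: 163 × 0.59 + 6 × 0.41 = 98.63 ppm.
Deficit to target: 140 − 98.63 = 41.37 mg/L.
As CaCO₃: 41.37 mg/L × 82,892 L = 3429 g; ÷ 50 g/eq ÷ 2 = 34.29 mol Na₂CO₃.
Mass: 34.29 × 106 = 3635 g.

3.63 kg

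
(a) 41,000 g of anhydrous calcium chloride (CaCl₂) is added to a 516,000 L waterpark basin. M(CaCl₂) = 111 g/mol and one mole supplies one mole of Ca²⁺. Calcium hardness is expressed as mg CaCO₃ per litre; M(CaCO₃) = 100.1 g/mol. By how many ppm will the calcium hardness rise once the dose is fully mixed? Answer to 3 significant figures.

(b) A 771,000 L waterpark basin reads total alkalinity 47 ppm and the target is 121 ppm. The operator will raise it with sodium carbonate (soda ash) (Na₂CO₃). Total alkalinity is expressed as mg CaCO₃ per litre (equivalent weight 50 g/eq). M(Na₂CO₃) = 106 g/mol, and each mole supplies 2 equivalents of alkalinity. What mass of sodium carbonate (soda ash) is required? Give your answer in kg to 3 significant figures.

(a) Moles of Ca²⁺: 41,000 g ÷ 111 g/mol = 369.4 mol.
(a) As CaCO₃: 369.4 mol × 100.1 g/mol = 36,970 g.
(a) Rise: 36,970 g / 516,000 L × 1000 = 71.65 mg/L.

(b) Alkalinity to add: (121 − 47) = 74 mg/L as CaCO₃ × 771,000 L = 57,050 g as CaCO₃.
(b) Equivalents: 57,050 g ÷ 50 g/eq = 1141 eq.
(b) Each mole of Na₂CO₃ supplies 2 eq, so 1141 / 2 = 570.5 mol.
(b) Mass: 570.5 mol × 106 g/mol = 60,480 g.

(a) 71.7 ppm; (b) 60.5 kg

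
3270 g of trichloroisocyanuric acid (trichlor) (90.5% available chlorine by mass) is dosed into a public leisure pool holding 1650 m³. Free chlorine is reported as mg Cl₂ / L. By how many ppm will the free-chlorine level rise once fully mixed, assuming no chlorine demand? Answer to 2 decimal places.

Volume: 1650 m³ = 1,650,000 L.
Available chlorine delivered: 3270 g × 0.905 = 2959 g as Cl₂.
Concentration rise: 2959 g / 1,650,000 L = 1.794 mg/L = 1.79 ppm.

1.79 ppm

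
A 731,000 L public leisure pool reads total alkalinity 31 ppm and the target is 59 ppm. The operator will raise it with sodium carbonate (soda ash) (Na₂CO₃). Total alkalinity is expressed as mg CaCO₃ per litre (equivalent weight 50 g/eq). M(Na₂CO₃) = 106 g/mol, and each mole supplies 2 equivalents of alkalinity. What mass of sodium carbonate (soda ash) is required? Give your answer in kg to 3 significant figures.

Alkalinity to add: (59 − 31) = 28 mg/L as CaCO₃ × 731,000 L = 20,470 g as CaCO₃.
Equivalents: 20,470 g ÷ 50 g/eq = 409.4 eq.
Each mole of Na₂CO₃ supplies 2 eq, so 409.4 / 2 = 204.7 mol.
Mass: 204.7 mol × 106 g/mol = 21,700 g.

21.7 kg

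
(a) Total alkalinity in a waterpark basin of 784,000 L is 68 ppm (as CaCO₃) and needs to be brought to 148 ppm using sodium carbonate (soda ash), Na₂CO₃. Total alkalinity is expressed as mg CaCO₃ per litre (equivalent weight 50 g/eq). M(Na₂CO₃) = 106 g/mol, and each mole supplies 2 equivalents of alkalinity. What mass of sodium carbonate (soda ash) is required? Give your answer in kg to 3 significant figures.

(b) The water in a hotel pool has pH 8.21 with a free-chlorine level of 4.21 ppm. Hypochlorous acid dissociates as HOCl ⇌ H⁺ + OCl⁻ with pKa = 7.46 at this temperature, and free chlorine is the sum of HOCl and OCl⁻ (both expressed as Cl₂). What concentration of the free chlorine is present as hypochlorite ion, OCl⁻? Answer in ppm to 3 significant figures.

(a) Alkalinity to add: (148 − 68) = 80 mg/L as CaCO₃ × 784,000 L = 62,720 g as CaCO₃.
(a) Equivalents: 62,720 g ÷ 50 g/eq = 1254 eq.
(a) Each mole of Na₂CO₃ supplies 2 eq, so 1254 / 2 = 627.2 mol.
(a) Mass: 627.2 mol × 106 g/mol = 66,480 g.

(b) [OCl⁻]/[HOCl] = 10^(pH − pKa) = 10^(8.21 − 7.46) = 10^0.75 = 5.623.
(b) Fraction as HOCl = 1 / (1 + 5.623) = 0.151.
(b) OCl⁻ = (1 − 0.151) × 4.21 ppm = 3.574 ppm.

(a) 66.5 kg; (b) 3.57 ppm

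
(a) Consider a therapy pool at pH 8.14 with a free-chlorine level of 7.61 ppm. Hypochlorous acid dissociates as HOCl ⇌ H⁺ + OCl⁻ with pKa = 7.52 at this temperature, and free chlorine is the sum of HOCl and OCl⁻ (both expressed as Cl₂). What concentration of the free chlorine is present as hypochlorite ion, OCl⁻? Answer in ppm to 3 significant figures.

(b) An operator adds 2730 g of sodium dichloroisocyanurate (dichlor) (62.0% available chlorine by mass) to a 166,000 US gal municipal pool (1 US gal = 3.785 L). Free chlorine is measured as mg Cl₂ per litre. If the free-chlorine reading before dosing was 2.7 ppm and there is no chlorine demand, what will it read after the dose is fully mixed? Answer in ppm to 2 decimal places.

(a) 6.14 ppm; (b) 5.39 ppm

(a) [OCl⁻]/[HOCl] = 10^(pH − pKa) = 10^(8.14 − 7.52) = 10^0.62 = 4.169.
(a) Fraction as HOCl = 1 / (1 + 4.169) = 0.1935.
(a) OCl⁻ = (1 − 0.1935) × 7.61 ppm = 6.138 ppm.

(b) Volume: 166,000 US gal × 3.785 L/gal = 628,310 L.
(b) Available chlorine delivered: 2730 g × 0.62 = 1693 g as Cl₂.
(b) Concentration rise: 1693 g / 628,310 L = 2.694 mg/L = 2.69 ppm.
(b) Final FC: 2.7 + 2.69 = 5.39 ppm.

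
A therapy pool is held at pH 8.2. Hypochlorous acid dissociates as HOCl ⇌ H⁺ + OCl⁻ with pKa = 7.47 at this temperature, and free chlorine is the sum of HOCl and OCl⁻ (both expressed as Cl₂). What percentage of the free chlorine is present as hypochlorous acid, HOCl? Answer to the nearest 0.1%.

15.7%

[OCl⁻]/[HOCl] = 10^(pH − pKa) = 10^(8.2 − 7.47) = 10^0.73 = 5.37.
Fraction as HOCl = 1 / (1 + 5.37) = 0.157.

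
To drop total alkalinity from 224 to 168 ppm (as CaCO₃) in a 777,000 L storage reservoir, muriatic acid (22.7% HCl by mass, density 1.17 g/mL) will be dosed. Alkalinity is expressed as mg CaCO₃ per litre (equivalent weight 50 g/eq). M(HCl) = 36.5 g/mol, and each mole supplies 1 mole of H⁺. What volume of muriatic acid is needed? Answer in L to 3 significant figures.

Alkalinity to neutralize: (224 − 168) = 56 mg/L as CaCO₃ × 777,000 L = 43,510 g as CaCO₃.
Equivalents of H⁺ required: 43,510 ÷ 50 g/eq = 870.2 eq = 870.2 mol HCl.
Mass of HCl: 870.2 × 36.5 = 31,760 g.
Mass of 22.7% solution: 31,760 / 0.227 = 139,900 g.
Volume: 139,900 g ÷ 1.17 g/mL = 119,600 mL.

120 L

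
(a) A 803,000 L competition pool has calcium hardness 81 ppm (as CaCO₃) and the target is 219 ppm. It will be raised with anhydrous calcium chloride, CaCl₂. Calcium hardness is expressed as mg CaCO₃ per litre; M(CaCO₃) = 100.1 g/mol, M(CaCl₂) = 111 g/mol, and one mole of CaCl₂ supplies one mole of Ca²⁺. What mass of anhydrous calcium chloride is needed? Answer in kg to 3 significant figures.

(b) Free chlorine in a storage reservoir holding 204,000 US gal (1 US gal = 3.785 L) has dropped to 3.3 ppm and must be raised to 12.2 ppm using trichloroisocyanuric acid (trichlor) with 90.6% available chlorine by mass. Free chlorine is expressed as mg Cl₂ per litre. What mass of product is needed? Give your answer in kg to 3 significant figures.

(a) 123 kg; (b) 7.59 kg

(a) Hardness to add: (219 − 81) = 138 mg/L as CaCO₃ × 803,000 L = 110,800 g as CaCO₃.
(a) Moles of Ca²⁺ (1 mol Ca²⁺ ≡ 1 mol CaCO₃): 110,800 / 100.1 g/mol = 1107 mol.
(a) Mass of CaCl₂: 1107 × 111 = 122,900 g.

(b) Volume: 204,000 US gal × 3.785 L/gal = 772,140 L.
(b) Chlorine deficit: 12.2 − 3.3 = 8.9 ppm = 8.9 mg/L as Cl₂.
(b) Cl₂ equivalent needed: 8.9 mg/L × 772,140 L = 6,872,000 mg = 6872 g.
(b) Product at 90.6% available chlorine: 6872 / 0.906 = 7585 g.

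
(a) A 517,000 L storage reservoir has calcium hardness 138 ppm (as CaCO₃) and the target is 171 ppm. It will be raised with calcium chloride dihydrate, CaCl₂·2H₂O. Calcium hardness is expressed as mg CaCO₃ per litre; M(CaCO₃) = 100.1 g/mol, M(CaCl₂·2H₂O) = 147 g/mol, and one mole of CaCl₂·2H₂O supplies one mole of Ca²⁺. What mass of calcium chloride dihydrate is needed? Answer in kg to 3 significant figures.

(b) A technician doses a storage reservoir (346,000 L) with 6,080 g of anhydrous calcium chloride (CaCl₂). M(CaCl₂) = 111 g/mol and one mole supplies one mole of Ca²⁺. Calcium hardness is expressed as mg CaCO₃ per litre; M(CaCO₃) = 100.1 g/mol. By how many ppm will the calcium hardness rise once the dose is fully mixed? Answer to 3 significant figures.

(a) Hardness to add: (171 − 138) = 33 mg/L as CaCO₃ × 517,000 L = 17,060 g as CaCO₃.
(a) Moles of Ca²⁺ (1 mol Ca²⁺ ≡ 1 mol CaCO₃): 17,060 / 100.1 g/mol = 170.4 mol.
(a) Mass of CaCl₂·2H₂O: 170.4 × 147 = 25,050 g.

(b) Moles of Ca²⁺: 6,080 g ÷ 111 g/mol = 54.77 mol.
(b) As CaCO₃: 54.77 mol × 100.1 g/mol = 5483 g.
(b) Rise: 5483 g / 346,000 L × 1000 = 15.85 mg/L.

(a) 25.1 kg; (b) 15.8 ppm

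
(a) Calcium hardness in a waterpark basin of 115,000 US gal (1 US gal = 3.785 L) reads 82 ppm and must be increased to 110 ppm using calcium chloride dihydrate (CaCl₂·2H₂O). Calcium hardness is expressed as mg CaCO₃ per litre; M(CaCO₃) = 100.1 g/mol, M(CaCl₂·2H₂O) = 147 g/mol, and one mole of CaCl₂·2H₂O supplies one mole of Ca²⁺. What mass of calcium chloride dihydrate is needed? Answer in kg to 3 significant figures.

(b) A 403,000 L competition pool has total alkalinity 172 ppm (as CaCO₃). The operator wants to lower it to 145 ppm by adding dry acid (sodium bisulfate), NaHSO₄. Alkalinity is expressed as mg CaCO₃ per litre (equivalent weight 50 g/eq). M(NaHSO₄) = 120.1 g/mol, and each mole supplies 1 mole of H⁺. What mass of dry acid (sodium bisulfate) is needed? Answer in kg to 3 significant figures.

(a) Volume: 115,000 US gal × 3.785 L/gal = 435,275 L.
(a) Hardness to add: (110 − 82) = 28 mg/L as CaCO₃ × 435,275 L = 12,190 g as CaCO₃.
(a) Moles of Ca²⁺ (1 mol Ca²⁺ ≡ 1 mol CaCO₃): 12,190 / 100.1 g/mol = 121.8 mol.
(a) Mass of CaCl₂·2H₂O: 121.8 × 147 = 17,900 g.

(b) Alkalinity to neutralize: (172 − 145) = 27 mg/L as CaCO₃ × 403,000 L = 10,880 g as CaCO₃.
(b) Equivalents of H⁺ required: 10,880 ÷ 50 g/eq = 217.6 eq = 217.6 mol NaHSO₄.
(b) Mass of NaHSO₄: 217.6 × 120.1 = 26,140 g.

(a) 17.9 kg; (b) 26.1 kg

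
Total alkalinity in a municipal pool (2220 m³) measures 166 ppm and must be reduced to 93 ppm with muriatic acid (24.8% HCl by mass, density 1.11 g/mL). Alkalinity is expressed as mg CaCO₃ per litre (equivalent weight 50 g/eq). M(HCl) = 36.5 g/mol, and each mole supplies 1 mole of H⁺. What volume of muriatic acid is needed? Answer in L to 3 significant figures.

430 L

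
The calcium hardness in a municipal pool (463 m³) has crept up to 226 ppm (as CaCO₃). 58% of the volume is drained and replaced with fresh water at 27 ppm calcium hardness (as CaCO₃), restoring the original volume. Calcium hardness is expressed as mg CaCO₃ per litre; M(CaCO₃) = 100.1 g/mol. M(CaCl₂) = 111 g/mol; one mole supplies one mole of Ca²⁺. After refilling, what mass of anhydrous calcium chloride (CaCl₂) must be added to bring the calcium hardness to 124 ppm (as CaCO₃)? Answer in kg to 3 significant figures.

Volume: 463 m³ = 463,000 L.
After draining 58% and refilling: 226 × 0.42 + 27 × 0.58 = 110.58 ppm.
Deficit to target: 124 − 110.58 = 13.42 mg/L.
As CaCO₃: 13.42 mg/L × 463,000 L = 6213 g; ÷ 100.1 = 62.07 mol Ca²⁺.
Mass: 62.07 × 111 = 6890 g.

6.89 kg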